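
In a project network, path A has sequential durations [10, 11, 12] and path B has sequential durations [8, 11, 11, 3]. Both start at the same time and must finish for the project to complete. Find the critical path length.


Path A total = 10 + 11 + 12 = 33
Path B total = 8 + 11 + 11 + 3 = 33
Critical path = longest path = max(33, 33) = 33

33


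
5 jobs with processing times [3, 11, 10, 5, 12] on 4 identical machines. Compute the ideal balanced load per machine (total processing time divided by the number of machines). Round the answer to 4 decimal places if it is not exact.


Total processing time = 3 + 11 + 10 + 5 + 12 = 41
Number of machines = 4
Ideal balanced load = 41 / 4 = 10.25

10.25


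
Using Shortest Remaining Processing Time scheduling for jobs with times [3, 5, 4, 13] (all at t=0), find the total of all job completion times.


Since all jobs arrive at t=0, SRPT equals SPT ordering.
SPT order: [3, 4, 5, 13]
Completion times:
  Job 1: p=3, C=3
  Job 2: p=4, C=7
  Job 3: p=5, C=12
  Job 4: p=13, C=25
Total completion time = 3 + 7 + 12 + 25 = 47

47


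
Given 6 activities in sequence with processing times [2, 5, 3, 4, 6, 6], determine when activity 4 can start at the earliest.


Activity 4 starts after activities 1 through 3 complete.
Predecessor durations: [2, 5, 3]
ES = 2 + 5 + 3 = 10

10


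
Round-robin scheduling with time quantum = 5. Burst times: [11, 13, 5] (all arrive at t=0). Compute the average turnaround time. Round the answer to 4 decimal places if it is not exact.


Time quantum = 5
Execution trace:
  J1 runs 5 units, time = 5
  J2 runs 5 units, time = 10
  J3 runs 5 units, time = 15
  J1 runs 5 units, time = 20
  J2 runs 5 units, time = 25
  J1 runs 1 units, time = 26
  J2 runs 3 units, time = 29
Finish times: [26, 29, 15]
Average turnaround = 70/3 = 23.3333

23.3333


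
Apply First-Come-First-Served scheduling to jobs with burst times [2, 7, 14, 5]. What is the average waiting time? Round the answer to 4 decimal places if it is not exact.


FCFS order (as given): [2, 7, 14, 5]
Waiting times:
  Job 1: wait = 0
  Job 2: wait = 2
  Job 3: wait = 9
  Job 4: wait = 23
Sum of waiting times = 34
Average waiting time = 34/4 = 8.5

8.5


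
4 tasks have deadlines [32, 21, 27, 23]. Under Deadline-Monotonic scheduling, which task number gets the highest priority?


Sort tasks by relative deadline (ascending):
  Task 2: deadline = 21
  Task 4: deadline = 23
  Task 3: deadline = 27
  Task 1: deadline = 32
Priority order (highest first): [2, 4, 3, 1]
Highest priority task = 2

2


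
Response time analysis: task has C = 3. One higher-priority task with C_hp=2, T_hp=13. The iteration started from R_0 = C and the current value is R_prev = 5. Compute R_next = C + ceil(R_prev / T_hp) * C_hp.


R_next = C + ceil(R_prev / T_hp) * C_hp
ceil(5 / 13) = ceil(0.3846) = 1
Interference = 1 * 2 = 2
R_next = 3 + 2 = 5
R_next = R_prev, so the iteration has converged (response time = 5).

5


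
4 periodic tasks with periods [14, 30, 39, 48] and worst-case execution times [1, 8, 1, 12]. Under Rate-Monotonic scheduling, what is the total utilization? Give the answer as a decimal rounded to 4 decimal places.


Compute individual utilizations (exact fractions):
  Task 1: C/T = 1/14 (approx. 0.0714)
  Task 2: C/T = 8/30 = 4/15 (approx. 0.2667)
  Task 3: C/T = 1/39 (approx. 0.0256)
  Task 4: C/T = 12/48 = 1/4 (approx. 0.25)
Total utilization U = 1/14 + 4/15 + 1/39 + 1/4 = 1117/1820
Rounded to 4 decimal places: U = 0.6137
RM (Liu & Layland) bound for 4 tasks = 0.756828; compare with U = 1117/1820 (approx. 0.613736)
U <= bound, so schedulable by RM sufficient condition.

0.6137


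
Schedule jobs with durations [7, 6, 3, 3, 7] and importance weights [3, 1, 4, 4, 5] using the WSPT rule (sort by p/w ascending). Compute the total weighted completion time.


Compute p/w ratios and sort ascending (WSPT): [(3, 4), (3, 4), (7, 5), (7, 3), (6, 1)]
Compute weighted completion times:
  Job (p=3,w=4): C=3, w*C=4*3=12
  Job (p=3,w=4): C=6, w*C=4*6=24
  Job (p=7,w=5): C=13, w*C=5*13=65
  Job (p=7,w=3): C=20, w*C=3*20=60
  Job (p=6,w=1): C=26, w*C=1*26=26
Total weighted completion time = 187

187


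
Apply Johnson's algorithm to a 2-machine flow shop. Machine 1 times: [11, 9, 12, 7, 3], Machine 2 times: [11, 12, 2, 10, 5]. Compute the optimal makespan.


Apply Johnson's rule:
  Group 1 (a <= b): [(5, 3, 5), (4, 7, 10), (2, 9, 12), (1, 11, 11)]
  Group 2 (a > b): [(3, 12, 2)]
Optimal job order: [5, 4, 2, 1, 3]
Schedule:
  Job 5: M1 done at 3, M2 done at 8
  Job 4: M1 done at 10, M2 done at 20
  Job 2: M1 done at 19, M2 done at 32
  Job 1: M1 done at 30, M2 done at 43
  Job 3: M1 done at 42, M2 done at 45
Makespan = 45

45


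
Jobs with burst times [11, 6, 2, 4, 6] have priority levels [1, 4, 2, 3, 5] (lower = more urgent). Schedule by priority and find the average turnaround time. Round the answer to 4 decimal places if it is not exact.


Sort by priority (ascending = highest first):
Order: [(1, 11), (2, 2), (3, 4), (4, 6), (5, 6)]
Completion times:
  Priority 1, burst=11, C=11
  Priority 2, burst=2, C=13
  Priority 3, burst=4, C=17
  Priority 4, burst=6, C=23
  Priority 5, burst=6, C=29
Average turnaround = 93/5 = 18.6

18.6


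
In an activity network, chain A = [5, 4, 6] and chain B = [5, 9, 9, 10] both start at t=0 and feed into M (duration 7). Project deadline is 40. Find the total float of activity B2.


Forward pass: ES(B2) = sum of predecessors on chain B = 5
EF = ES + duration = 5 + 9 = 14
Backward pass: LF(M) = deadline = 40; LS(M) = 40 - 7 = 33
LF(B2) = LS(M) - sum(successors on chain B) = 33 - 19 = 14
LS = LF - duration = 14 - 9 = 5
Total float = LS - ES = 5 - 5 = 0

0


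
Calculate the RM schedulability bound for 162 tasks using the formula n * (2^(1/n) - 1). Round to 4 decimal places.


Compute 2^(1/162) = 1.0042878529
Subtract 1: 1.0042878529 - 1 = 0.0042878529
Multiply by n: 162 * 0.0042878529 = 0.6946321698
Round to 4 dp: 0.6946

0.6946


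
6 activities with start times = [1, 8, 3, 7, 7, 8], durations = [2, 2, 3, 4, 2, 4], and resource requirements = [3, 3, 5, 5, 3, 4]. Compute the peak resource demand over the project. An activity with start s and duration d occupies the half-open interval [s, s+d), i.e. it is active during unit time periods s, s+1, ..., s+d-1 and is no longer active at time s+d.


Each activity i is active on [start_i, start_i + duration_i).
Compute total resource usage per time slot:
  t=0: active resources = [], total = 0
  t=1: active resources = [3], total = 3
  t=2: active resources = [3], total = 3
  t=3: active resources = [5], total = 5
  t=4: active resources = [5], total = 5
  t=5: active resources = [5], total = 5
  t=6: active resources = [], total = 0
  t=7: active resources = [5, 3], total = 8
  t=8: active resources = [3, 5, 3, 4], total = 15
  t=9: active resources = [3, 5, 4], total = 12
  t=10: active resources = [5, 4], total = 9
  t=11: active resources = [4], total = 4
Peak resource demand = 15

15


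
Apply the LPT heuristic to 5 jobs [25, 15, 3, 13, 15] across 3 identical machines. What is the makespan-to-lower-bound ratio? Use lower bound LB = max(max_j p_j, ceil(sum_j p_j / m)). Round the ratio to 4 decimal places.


LPT order: [25, 15, 15, 13, 3]
Machine loads after assignment: [25, 28, 18]
LPT makespan = 28
Lower bound = max(max_job, ceil(total/3)) = max(25, 24) = 25
Ratio = 28 / 25 = 1.12

1.12


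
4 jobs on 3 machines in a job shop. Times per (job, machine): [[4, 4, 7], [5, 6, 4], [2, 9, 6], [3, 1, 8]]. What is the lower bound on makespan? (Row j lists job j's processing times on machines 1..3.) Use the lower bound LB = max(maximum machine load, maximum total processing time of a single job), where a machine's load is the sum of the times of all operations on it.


Machine loads:
  Machine 1: 4 + 5 + 2 + 3 = 14
  Machine 2: 4 + 6 + 9 + 1 = 20
  Machine 3: 7 + 4 + 6 + 8 = 25
Max machine load = 25
Job totals:
  Job 1: 15
  Job 2: 15
  Job 3: 17
  Job 4: 12
Max job total = 17
Lower bound = max(25, 17) = 25

25


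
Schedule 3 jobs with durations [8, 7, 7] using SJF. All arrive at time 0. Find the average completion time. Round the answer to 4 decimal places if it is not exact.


SJF order (ascending): [7, 7, 8]
Completion times:
  Job 1: burst=7, C=7
  Job 2: burst=7, C=14
  Job 3: burst=8, C=22
Average completion = 43/3 = 14.3333

14.3333


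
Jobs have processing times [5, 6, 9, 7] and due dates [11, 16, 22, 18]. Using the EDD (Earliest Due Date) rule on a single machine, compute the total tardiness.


Sort by due date (EDD order): [(5, 11), (6, 16), (7, 18), (9, 22)]
Compute completion times and tardiness:
  Job 1: p=5, d=11, C=5, tardiness=max(0,5-11)=0
  Job 2: p=6, d=16, C=11, tardiness=max(0,11-16)=0
  Job 3: p=7, d=18, C=18, tardiness=max(0,18-18)=0
  Job 4: p=9, d=22, C=27, tardiness=max(0,27-22)=5
Total tardiness = 5

5


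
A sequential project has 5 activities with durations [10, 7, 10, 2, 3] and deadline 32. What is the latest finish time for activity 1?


LF(activity 1) = deadline - sum of successor durations
Successors: activities 2 through 5 with durations [7, 10, 2, 3]
Sum of successor durations = 22
LF = 32 - 22 = 10

10


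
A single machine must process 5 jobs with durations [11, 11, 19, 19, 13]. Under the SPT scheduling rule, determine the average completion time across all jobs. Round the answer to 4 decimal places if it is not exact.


Sort jobs by processing time (SPT order): [11, 11, 13, 19, 19]
Compute completion times sequentially:
  Job 1: processing = 11, completes at 11
  Job 2: processing = 11, completes at 22
  Job 3: processing = 13, completes at 35
  Job 4: processing = 19, completes at 54
  Job 5: processing = 19, completes at 73
Sum of completion times = 195
Average completion time = 195/5 = 39.0

39.0


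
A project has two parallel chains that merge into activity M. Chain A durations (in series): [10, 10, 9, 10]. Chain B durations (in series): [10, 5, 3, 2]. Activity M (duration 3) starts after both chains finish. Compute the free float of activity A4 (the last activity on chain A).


ES(A4) = sum of predecessors on chain A = 29
EF(A4) = ES + duration = 29 + 10 = 39
Successor of A4 is M. ES(M) = max(sum(A), sum(B)) = max(39, 20) = 39
Free float = ES(successor) - EF(current) = 39 - 39 = 0

0


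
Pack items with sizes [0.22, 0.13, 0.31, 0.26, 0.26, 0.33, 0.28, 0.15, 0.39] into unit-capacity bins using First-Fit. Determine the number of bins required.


Place items sequentially using First-Fit:
  Item 0.22 -> new Bin 1
  Item 0.13 -> Bin 1 (now 0.35)
  Item 0.31 -> Bin 1 (now 0.66)
  Item 0.26 -> Bin 1 (now 0.92)
  Item 0.26 -> new Bin 2
  Item 0.33 -> Bin 2 (now 0.59)
  Item 0.28 -> Bin 2 (now 0.87)
  Item 0.15 -> new Bin 3
  Item 0.39 -> Bin 3 (now 0.54)
Total bins used = 3

3


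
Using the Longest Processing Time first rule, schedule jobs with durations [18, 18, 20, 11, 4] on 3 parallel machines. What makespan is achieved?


Sort jobs in decreasing order (LPT): [20, 18, 18, 11, 4]
Assign each job to the least loaded machine:
  Machine 1: jobs [20], load = 20
  Machine 2: jobs [18, 11], load = 29
  Machine 3: jobs [18, 4], load = 22
Makespan = max load = 29

29


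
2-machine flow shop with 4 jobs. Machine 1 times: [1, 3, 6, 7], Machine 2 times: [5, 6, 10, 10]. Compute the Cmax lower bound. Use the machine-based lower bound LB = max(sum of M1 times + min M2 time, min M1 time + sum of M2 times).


LB1 = sum(M1 times) + min(M2 times) = 17 + 5 = 22
LB2 = min(M1 times) + sum(M2 times) = 1 + 31 = 32
Lower bound = max(LB1, LB2) = max(22, 32) = 32

32


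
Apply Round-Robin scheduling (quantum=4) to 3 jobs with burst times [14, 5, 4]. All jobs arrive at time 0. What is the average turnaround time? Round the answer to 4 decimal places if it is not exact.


Time quantum = 4
Execution trace:
  J1 runs 4 units, time = 4
  J2 runs 4 units, time = 8
  J3 runs 4 units, time = 12
  J1 runs 4 units, time = 16
  J2 runs 1 units, time = 17
  J1 runs 4 units, time = 21
  J1 runs 2 units, time = 23
Finish times: [23, 17, 12]
Average turnaround = 52/3 = 17.3333

17.3333


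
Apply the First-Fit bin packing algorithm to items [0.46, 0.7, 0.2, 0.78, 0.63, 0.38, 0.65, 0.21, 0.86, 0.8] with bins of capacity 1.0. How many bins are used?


Place items sequentially using First-Fit:
  Item 0.46 -> new Bin 1
  Item 0.7 -> new Bin 2
  Item 0.2 -> Bin 1 (now 0.66)
  Item 0.78 -> new Bin 3
  Item 0.63 -> new Bin 4
  Item 0.38 -> new Bin 5
  Item 0.65 -> new Bin 6
  Item 0.21 -> Bin 1 (now 0.87)
  Item 0.86 -> new Bin 7
  Item 0.8 -> new Bin 8
Total bins used = 8

8


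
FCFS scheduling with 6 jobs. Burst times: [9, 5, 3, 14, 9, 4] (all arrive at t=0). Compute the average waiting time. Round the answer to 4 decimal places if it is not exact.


FCFS order (as given): [9, 5, 3, 14, 9, 4]
Waiting times:
  Job 1: wait = 0
  Job 2: wait = 9
  Job 3: wait = 14
  Job 4: wait = 17
  Job 5: wait = 31
  Job 6: wait = 40
Sum of waiting times = 111
Average waiting time = 111/6 = 18.5

18.5


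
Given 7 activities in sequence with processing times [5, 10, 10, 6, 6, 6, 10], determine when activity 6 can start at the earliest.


Activity 6 starts after activities 1 through 5 complete.
Predecessor durations: [5, 10, 10, 6, 6]
ES = 5 + 10 + 10 + 6 + 6 = 37

37


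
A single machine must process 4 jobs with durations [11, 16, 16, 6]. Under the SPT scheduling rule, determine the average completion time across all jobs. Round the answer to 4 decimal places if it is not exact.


Sort jobs by processing time (SPT order): [6, 11, 16, 16]
Compute completion times sequentially:
  Job 1: processing = 6, completes at 6
  Job 2: processing = 11, completes at 17
  Job 3: processing = 16, completes at 33
  Job 4: processing = 16, completes at 49
Sum of completion times = 105
Average completion time = 105/4 = 26.25

26.25


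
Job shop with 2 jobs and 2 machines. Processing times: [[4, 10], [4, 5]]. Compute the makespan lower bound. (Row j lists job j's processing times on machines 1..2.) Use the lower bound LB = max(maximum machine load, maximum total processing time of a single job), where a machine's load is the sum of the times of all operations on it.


Machine loads:
  Machine 1: 4 + 4 = 8
  Machine 2: 10 + 5 = 15
Max machine load = 15
Job totals:
  Job 1: 14
  Job 2: 9
Max job total = 14
Lower bound = max(15, 14) = 15

15


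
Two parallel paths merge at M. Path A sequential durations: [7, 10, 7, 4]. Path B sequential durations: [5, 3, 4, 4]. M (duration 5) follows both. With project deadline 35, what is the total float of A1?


Forward pass: ES(A1) = sum of predecessors on chain A = 0
EF = ES + duration = 0 + 7 = 7
Backward pass: LF(M) = deadline = 35; LS(M) = 35 - 5 = 30
LF(A1) = LS(M) - sum(successors on chain A) = 30 - 21 = 9
LS = LF - duration = 9 - 7 = 2
Total float = LS - ES = 2 - 0 = 2

2


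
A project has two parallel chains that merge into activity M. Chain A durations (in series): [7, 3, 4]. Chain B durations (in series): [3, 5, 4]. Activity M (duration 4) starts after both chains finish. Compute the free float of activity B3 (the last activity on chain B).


ES(B3) = sum of predecessors on chain B = 8
EF(B3) = ES + duration = 8 + 4 = 12
Successor of B3 is M. ES(M) = max(sum(A), sum(B)) = max(14, 12) = 14
Free float = ES(successor) - EF(current) = 14 - 12 = 2

2


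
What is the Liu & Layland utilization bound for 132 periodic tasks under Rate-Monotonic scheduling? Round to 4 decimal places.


Compute 2^(1/132) = 1.0052649263
Subtract 1: 1.0052649263 - 1 = 0.0052649263
Multiply by n: 132 * 0.0052649263 = 0.6949702716
Round to 4 dp: 0.6950

0.6950


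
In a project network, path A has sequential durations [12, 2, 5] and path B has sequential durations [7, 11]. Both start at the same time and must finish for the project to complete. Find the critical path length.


Path A total = 12 + 2 + 5 = 19
Path B total = 7 + 11 = 18
Critical path = longest path = max(19, 18) = 19

19


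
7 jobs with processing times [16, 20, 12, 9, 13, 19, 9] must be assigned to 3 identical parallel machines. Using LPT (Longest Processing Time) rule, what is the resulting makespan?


Sort jobs in decreasing order (LPT): [20, 19, 16, 13, 12, 9, 9]
Assign each job to the least loaded machine:
  Machine 1: jobs [20, 9, 9], load = 38
  Machine 2: jobs [19, 12], load = 31
  Machine 3: jobs [16, 13], load = 29
Makespan = max load = 38

38


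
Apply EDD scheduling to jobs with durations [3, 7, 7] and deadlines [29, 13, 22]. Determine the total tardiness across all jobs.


Sort by due date (EDD order): [(7, 13), (7, 22), (3, 29)]
Compute completion times and tardiness:
  Job 1: p=7, d=13, C=7, tardiness=max(0,7-13)=0
  Job 2: p=7, d=22, C=14, tardiness=max(0,14-22)=0
  Job 3: p=3, d=29, C=17, tardiness=max(0,17-29)=0
Total tardiness = 0

0


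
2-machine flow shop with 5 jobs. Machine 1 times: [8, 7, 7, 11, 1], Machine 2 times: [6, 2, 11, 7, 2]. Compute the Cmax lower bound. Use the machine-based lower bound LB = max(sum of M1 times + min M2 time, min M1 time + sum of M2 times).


LB1 = sum(M1 times) + min(M2 times) = 34 + 2 = 36
LB2 = min(M1 times) + sum(M2 times) = 1 + 28 = 29
Lower bound = max(LB1, LB2) = max(36, 29) = 36

36


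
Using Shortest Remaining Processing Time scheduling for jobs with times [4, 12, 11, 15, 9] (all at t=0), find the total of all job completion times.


Since all jobs arrive at t=0, SRPT equals SPT ordering.
SPT order: [4, 9, 11, 12, 15]
Completion times:
  Job 1: p=4, C=4
  Job 2: p=9, C=13
  Job 3: p=11, C=24
  Job 4: p=12, C=36
  Job 5: p=15, C=51
Total completion time = 4 + 13 + 24 + 36 + 51 = 128

128


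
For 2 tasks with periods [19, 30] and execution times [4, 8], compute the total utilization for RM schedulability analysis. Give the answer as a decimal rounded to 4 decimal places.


Compute individual utilizations (exact fractions):
  Task 1: C/T = 4/19 (approx. 0.2105)
  Task 2: C/T = 8/30 = 4/15 (approx. 0.2667)
Total utilization U = 4/19 + 4/15 = 136/285
Rounded to 4 decimal places: U = 0.4772
RM (Liu & Layland) bound for 2 tasks = 0.828427; compare with U = 136/285 (approx. 0.477193)
U <= bound, so schedulable by RM sufficient condition.

0.4772


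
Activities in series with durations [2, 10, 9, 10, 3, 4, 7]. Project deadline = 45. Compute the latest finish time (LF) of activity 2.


LF(activity 2) = deadline - sum of successor durations
Successors: activities 3 through 7 with durations [9, 10, 3, 4, 7]
Sum of successor durations = 33
LF = 45 - 33 = 12

12


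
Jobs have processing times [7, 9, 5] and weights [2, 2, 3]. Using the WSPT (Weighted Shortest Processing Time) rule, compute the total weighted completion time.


Compute p/w ratios and sort ascending (WSPT): [(5, 3), (7, 2), (9, 2)]
Compute weighted completion times:
  Job (p=5,w=3): C=5, w*C=3*5=15
  Job (p=7,w=2): C=12, w*C=2*12=24
  Job (p=9,w=2): C=21, w*C=2*21=42
Total weighted completion time = 81

81


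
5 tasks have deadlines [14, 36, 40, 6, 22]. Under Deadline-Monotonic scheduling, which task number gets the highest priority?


Sort tasks by relative deadline (ascending):
  Task 4: deadline = 6
  Task 1: deadline = 14
  Task 5: deadline = 22
  Task 2: deadline = 36
  Task 3: deadline = 40
Priority order (highest first): [4, 1, 5, 2, 3]
Highest priority task = 4

4


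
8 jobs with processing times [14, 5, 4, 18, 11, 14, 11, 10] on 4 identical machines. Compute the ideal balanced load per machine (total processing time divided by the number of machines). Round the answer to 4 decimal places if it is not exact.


Total processing time = 14 + 5 + 4 + 18 + 11 + 14 + 11 + 10 = 87
Number of machines = 4
Ideal balanced load = 87 / 4 = 21.75

21.75


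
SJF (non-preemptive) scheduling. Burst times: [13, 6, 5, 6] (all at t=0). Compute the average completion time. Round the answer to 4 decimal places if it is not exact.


SJF order (ascending): [5, 6, 6, 13]
Completion times:
  Job 1: burst=5, C=5
  Job 2: burst=6, C=11
  Job 3: burst=6, C=17
  Job 4: burst=13, C=30
Average completion = 63/4 = 15.75

15.75


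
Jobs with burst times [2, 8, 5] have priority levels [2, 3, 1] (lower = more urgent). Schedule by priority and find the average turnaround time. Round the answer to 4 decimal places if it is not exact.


Sort by priority (ascending = highest first):
Order: [(1, 5), (2, 2), (3, 8)]
Completion times:
  Priority 1, burst=5, C=5
  Priority 2, burst=2, C=7
  Priority 3, burst=8, C=15
Average turnaround = 27/3 = 9.0

9.0


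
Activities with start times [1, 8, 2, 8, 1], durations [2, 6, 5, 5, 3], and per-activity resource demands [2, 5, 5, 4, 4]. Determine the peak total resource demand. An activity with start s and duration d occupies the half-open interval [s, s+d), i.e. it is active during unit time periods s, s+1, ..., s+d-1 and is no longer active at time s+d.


Each activity i is active on [start_i, start_i + duration_i).
Compute total resource usage per time slot:
  t=0: active resources = [], total = 0
  t=1: active resources = [2, 4], total = 6
  t=2: active resources = [2, 5, 4], total = 11
  t=3: active resources = [5, 4], total = 9
  t=4: active resources = [5], total = 5
  t=5: active resources = [5], total = 5
  t=6: active resources = [5], total = 5
  t=7: active resources = [], total = 0
  t=8: active resources = [5, 4], total = 9
  t=9: active resources = [5, 4], total = 9
  t=10: active resources = [5, 4], total = 9
  t=11: active resources = [5, 4], total = 9
  t=12: active resources = [5, 4], total = 9
  t=13: active resources = [5], total = 5
Peak resource demand = 11

11


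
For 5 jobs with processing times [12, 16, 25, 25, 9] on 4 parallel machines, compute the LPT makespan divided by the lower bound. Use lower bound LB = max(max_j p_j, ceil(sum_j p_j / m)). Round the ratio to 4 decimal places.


LPT order: [25, 25, 16, 12, 9]
Machine loads after assignment: [25, 25, 16, 21]
LPT makespan = 25
Lower bound = max(max_job, ceil(total/4)) = max(25, 22) = 25
Ratio = 25 / 25 = 1.0

1.0


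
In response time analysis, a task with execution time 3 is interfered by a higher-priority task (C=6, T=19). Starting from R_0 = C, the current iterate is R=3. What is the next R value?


R_next = C + ceil(R_prev / T_hp) * C_hp
ceil(3 / 19) = ceil(0.1579) = 1
Interference = 1 * 6 = 6
R_next = 3 + 6 = 9

9


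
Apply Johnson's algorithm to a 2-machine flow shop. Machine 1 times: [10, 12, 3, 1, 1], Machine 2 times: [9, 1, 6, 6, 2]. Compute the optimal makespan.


Apply Johnson's rule:
  Group 1 (a <= b): [(4, 1, 6), (5, 1, 2), (3, 3, 6)]
  Group 2 (a > b): [(1, 10, 9), (2, 12, 1)]
Optimal job order: [4, 5, 3, 1, 2]
Schedule:
  Job 4: M1 done at 1, M2 done at 7
  Job 5: M1 done at 2, M2 done at 9
  Job 3: M1 done at 5, M2 done at 15
  Job 1: M1 done at 15, M2 done at 24
  Job 2: M1 done at 27, M2 done at 28
Makespan = 28

28


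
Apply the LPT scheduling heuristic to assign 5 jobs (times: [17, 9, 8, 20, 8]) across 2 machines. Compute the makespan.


Sort jobs in decreasing order (LPT): [20, 17, 9, 8, 8]
Assign each job to the least loaded machine:
  Machine 1: jobs [20, 8], load = 28
  Machine 2: jobs [17, 9, 8], load = 34
Makespan = max load = 34

34


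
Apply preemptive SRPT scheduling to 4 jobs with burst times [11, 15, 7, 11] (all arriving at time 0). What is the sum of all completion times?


Since all jobs arrive at t=0, SRPT equals SPT ordering.
SPT order: [7, 11, 11, 15]
Completion times:
  Job 1: p=7, C=7
  Job 2: p=11, C=18
  Job 3: p=11, C=29
  Job 4: p=15, C=44
Total completion time = 7 + 18 + 29 + 44 = 98

98


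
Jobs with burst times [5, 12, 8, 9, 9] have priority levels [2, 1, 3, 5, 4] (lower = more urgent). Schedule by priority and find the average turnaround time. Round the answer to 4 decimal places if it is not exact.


Sort by priority (ascending = highest first):
Order: [(1, 12), (2, 5), (3, 8), (4, 9), (5, 9)]
Completion times:
  Priority 1, burst=12, C=12
  Priority 2, burst=5, C=17
  Priority 3, burst=8, C=25
  Priority 4, burst=9, C=34
  Priority 5, burst=9, C=43
Average turnaround = 131/5 = 26.2

26.2


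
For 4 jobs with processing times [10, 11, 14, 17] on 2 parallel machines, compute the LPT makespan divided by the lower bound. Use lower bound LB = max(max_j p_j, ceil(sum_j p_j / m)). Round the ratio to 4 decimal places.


LPT order: [17, 14, 11, 10]
Machine loads after assignment: [27, 25]
LPT makespan = 27
Lower bound = max(max_job, ceil(total/2)) = max(17, 26) = 26
Ratio = 27 / 26 = 1.0385

1.0385


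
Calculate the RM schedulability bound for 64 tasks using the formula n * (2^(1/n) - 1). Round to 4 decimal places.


Compute 2^(1/64) = 1.0108892861
Subtract 1: 1.0108892861 - 1 = 0.0108892861
Multiply by n: 64 * 0.0108892861 = 0.6969143104
Round to 4 dp: 0.6969

0.6969


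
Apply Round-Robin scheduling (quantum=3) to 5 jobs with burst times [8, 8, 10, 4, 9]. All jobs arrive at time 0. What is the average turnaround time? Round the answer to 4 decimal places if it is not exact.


Time quantum = 3
Execution trace:
  J1 runs 3 units, time = 3
  J2 runs 3 units, time = 6
  J3 runs 3 units, time = 9
  J4 runs 3 units, time = 12
  J5 runs 3 units, time = 15
  J1 runs 3 units, time = 18
  J2 runs 3 units, time = 21
  J3 runs 3 units, time = 24
  J4 runs 1 units, time = 25
  J5 runs 3 units, time = 28
  J1 runs 2 units, time = 30
  J2 runs 2 units, time = 32
  J3 runs 3 units, time = 35
  J5 runs 3 units, time = 38
  J3 runs 1 units, time = 39
Finish times: [30, 32, 39, 25, 38]
Average turnaround = 164/5 = 32.8

32.8


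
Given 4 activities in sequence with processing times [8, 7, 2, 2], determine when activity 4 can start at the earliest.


Activity 4 starts after activities 1 through 3 complete.
Predecessor durations: [8, 7, 2]
ES = 8 + 7 + 2 = 17

17


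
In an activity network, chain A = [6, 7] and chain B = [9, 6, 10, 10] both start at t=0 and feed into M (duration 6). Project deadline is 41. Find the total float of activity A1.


Forward pass: ES(A1) = sum of predecessors on chain A = 0
EF = ES + duration = 0 + 6 = 6
Backward pass: LF(M) = deadline = 41; LS(M) = 41 - 6 = 35
LF(A1) = LS(M) - sum(successors on chain A) = 35 - 7 = 28
LS = LF - duration = 28 - 6 = 22
Total float = LS - ES = 22 - 0 = 22

22


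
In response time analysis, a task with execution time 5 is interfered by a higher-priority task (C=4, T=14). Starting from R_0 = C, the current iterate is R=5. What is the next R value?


R_next = C + ceil(R_prev / T_hp) * C_hp
ceil(5 / 14) = ceil(0.3571) = 1
Interference = 1 * 4 = 4
R_next = 5 + 4 = 9

9


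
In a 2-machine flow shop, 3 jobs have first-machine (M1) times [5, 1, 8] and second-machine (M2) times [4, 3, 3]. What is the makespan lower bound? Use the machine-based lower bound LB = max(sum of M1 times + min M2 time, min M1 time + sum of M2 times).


LB1 = sum(M1 times) + min(M2 times) = 14 + 3 = 17
LB2 = min(M1 times) + sum(M2 times) = 1 + 10 = 11
Lower bound = max(LB1, LB2) = max(17, 11) = 17

17


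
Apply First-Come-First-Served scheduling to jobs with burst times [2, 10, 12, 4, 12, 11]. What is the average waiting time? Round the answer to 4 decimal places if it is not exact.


FCFS order (as given): [2, 10, 12, 4, 12, 11]
Waiting times:
  Job 1: wait = 0
  Job 2: wait = 2
  Job 3: wait = 12
  Job 4: wait = 24
  Job 5: wait = 28
  Job 6: wait = 40
Sum of waiting times = 106
Average waiting time = 106/6 = 17.6667

17.6667


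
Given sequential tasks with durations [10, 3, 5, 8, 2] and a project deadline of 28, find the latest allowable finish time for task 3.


LF(activity 3) = deadline - sum of successor durations
Successors: activities 4 through 5 with durations [8, 2]
Sum of successor durations = 10
LF = 28 - 10 = 18

18


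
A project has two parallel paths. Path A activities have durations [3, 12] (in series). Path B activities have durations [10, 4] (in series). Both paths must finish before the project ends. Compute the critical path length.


Path A total = 3 + 12 = 15
Path B total = 10 + 4 = 14
Critical path = longest path = max(15, 14) = 15

15


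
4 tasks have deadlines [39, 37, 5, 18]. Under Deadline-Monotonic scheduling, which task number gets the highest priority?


Sort tasks by relative deadline (ascending):
  Task 3: deadline = 5
  Task 4: deadline = 18
  Task 2: deadline = 37
  Task 1: deadline = 39
Priority order (highest first): [3, 4, 2, 1]
Highest priority task = 3

3


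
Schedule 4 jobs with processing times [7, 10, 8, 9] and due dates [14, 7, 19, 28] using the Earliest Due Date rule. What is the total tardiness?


Sort by due date (EDD order): [(10, 7), (7, 14), (8, 19), (9, 28)]
Compute completion times and tardiness:
  Job 1: p=10, d=7, C=10, tardiness=max(0,10-7)=3
  Job 2: p=7, d=14, C=17, tardiness=max(0,17-14)=3
  Job 3: p=8, d=19, C=25, tardiness=max(0,25-19)=6
  Job 4: p=9, d=28, C=34, tardiness=max(0,34-28)=6
Total tardiness = 18

18


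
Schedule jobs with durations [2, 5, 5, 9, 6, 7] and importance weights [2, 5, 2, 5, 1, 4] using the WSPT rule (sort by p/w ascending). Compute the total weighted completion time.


Compute p/w ratios and sort ascending (WSPT): [(2, 2), (5, 5), (7, 4), (9, 5), (5, 2), (6, 1)]
Compute weighted completion times:
  Job (p=2,w=2): C=2, w*C=2*2=4
  Job (p=5,w=5): C=7, w*C=5*7=35
  Job (p=7,w=4): C=14, w*C=4*14=56
  Job (p=9,w=5): C=23, w*C=5*23=115
  Job (p=5,w=2): C=28, w*C=2*28=56
  Job (p=6,w=1): C=34, w*C=1*34=34
Total weighted completion time = 300

300


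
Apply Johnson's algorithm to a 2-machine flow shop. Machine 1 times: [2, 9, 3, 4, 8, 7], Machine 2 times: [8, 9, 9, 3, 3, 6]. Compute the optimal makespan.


Apply Johnson's rule:
  Group 1 (a <= b): [(1, 2, 8), (3, 3, 9), (2, 9, 9)]
  Group 2 (a > b): [(6, 7, 6), (4, 4, 3), (5, 8, 3)]
Optimal job order: [1, 3, 2, 6, 4, 5]
Schedule:
  Job 1: M1 done at 2, M2 done at 10
  Job 3: M1 done at 5, M2 done at 19
  Job 2: M1 done at 14, M2 done at 28
  Job 6: M1 done at 21, M2 done at 34
  Job 4: M1 done at 25, M2 done at 37
  Job 5: M1 done at 33, M2 done at 40
Makespan = 40

40


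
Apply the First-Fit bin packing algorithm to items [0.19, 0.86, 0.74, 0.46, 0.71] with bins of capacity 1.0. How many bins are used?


Place items sequentially using First-Fit:
  Item 0.19 -> new Bin 1
  Item 0.86 -> new Bin 2
  Item 0.74 -> Bin 1 (now 0.93)
  Item 0.46 -> new Bin 3
  Item 0.71 -> new Bin 4
Total bins used = 4

4


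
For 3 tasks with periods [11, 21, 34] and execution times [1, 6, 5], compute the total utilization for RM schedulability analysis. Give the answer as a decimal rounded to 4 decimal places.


Compute individual utilizations (exact fractions):
  Task 1: C/T = 1/11 (approx. 0.0909)
  Task 2: C/T = 6/21 = 2/7 (approx. 0.2857)
  Task 3: C/T = 5/34 (approx. 0.1471)
Total utilization U = 1/11 + 2/7 + 5/34 = 1371/2618
Rounded to 4 decimal places: U = 0.5237
RM (Liu & Layland) bound for 3 tasks = 0.779763; compare with U = 1371/2618 (approx. 0.523682)
U <= bound, so schedulable by RM sufficient condition.

0.5237


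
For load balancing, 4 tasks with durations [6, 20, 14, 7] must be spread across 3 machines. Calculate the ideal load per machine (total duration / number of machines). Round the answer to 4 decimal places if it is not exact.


Total processing time = 6 + 20 + 14 + 7 = 47
Number of machines = 3
Ideal balanced load = 47 / 3 = 15.6667

15.6667


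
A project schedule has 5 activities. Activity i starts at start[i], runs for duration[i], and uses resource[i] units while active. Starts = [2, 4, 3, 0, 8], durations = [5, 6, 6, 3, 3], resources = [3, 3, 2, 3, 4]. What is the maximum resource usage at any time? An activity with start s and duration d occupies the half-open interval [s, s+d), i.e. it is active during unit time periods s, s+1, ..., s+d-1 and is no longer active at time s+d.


Each activity i is active on [start_i, start_i + duration_i).
Compute total resource usage per time slot:
  t=0: active resources = [3], total = 3
  t=1: active resources = [3], total = 3
  t=2: active resources = [3, 3], total = 6
  t=3: active resources = [3, 2], total = 5
  t=4: active resources = [3, 3, 2], total = 8
  t=5: active resources = [3, 3, 2], total = 8
  t=6: active resources = [3, 3, 2], total = 8
  t=7: active resources = [3, 2], total = 5
  t=8: active resources = [3, 2, 4], total = 9
  t=9: active resources = [3, 4], total = 7
  t=10: active resources = [4], total = 4
Peak resource demand = 9

9


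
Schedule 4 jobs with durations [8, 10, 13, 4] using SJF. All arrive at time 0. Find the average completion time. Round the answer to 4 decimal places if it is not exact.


SJF order (ascending): [4, 8, 10, 13]
Completion times:
  Job 1: burst=4, C=4
  Job 2: burst=8, C=12
  Job 3: burst=10, C=22
  Job 4: burst=13, C=35
Average completion = 73/4 = 18.25

18.25


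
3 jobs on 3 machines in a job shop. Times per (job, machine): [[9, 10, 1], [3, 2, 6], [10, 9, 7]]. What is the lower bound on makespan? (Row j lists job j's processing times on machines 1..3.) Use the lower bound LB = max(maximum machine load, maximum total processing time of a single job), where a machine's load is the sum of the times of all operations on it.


Machine loads:
  Machine 1: 9 + 3 + 10 = 22
  Machine 2: 10 + 2 + 9 = 21
  Machine 3: 1 + 6 + 7 = 14
Max machine load = 22
Job totals:
  Job 1: 20
  Job 2: 11
  Job 3: 26
Max job total = 26
Lower bound = max(22, 26) = 26

26


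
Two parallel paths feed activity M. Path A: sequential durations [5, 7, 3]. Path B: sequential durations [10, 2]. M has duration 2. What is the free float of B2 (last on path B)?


ES(B2) = sum of predecessors on chain B = 10
EF(B2) = ES + duration = 10 + 2 = 12
Successor of B2 is M. ES(M) = max(sum(A), sum(B)) = max(15, 12) = 15
Free float = ES(successor) - EF(current) = 15 - 12 = 3

3


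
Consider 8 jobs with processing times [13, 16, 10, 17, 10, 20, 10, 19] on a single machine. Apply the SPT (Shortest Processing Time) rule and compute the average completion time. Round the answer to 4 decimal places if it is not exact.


Sort jobs by processing time (SPT order): [10, 10, 10, 13, 16, 17, 19, 20]
Compute completion times sequentially:
  Job 1: processing = 10, completes at 10
  Job 2: processing = 10, completes at 20
  Job 3: processing = 10, completes at 30
  Job 4: processing = 13, completes at 43
  Job 5: processing = 16, completes at 59
  Job 6: processing = 17, completes at 76
  Job 7: processing = 19, completes at 95
  Job 8: processing = 20, completes at 115
Sum of completion times = 448
Average completion time = 448/8 = 56.0

56.0


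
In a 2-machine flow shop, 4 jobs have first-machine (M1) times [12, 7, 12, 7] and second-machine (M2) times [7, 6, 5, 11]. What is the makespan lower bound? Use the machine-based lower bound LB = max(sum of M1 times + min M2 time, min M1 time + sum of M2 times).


LB1 = sum(M1 times) + min(M2 times) = 38 + 5 = 43
LB2 = min(M1 times) + sum(M2 times) = 7 + 29 = 36
Lower bound = max(LB1, LB2) = max(43, 36) = 43

43


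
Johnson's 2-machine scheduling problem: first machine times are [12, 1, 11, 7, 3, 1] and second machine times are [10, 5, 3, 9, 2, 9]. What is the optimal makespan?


Apply Johnson's rule:
  Group 1 (a <= b): [(2, 1, 5), (6, 1, 9), (4, 7, 9)]
  Group 2 (a > b): [(1, 12, 10), (3, 11, 3), (5, 3, 2)]
Optimal job order: [2, 6, 4, 1, 3, 5]
Schedule:
  Job 2: M1 done at 1, M2 done at 6
  Job 6: M1 done at 2, M2 done at 15
  Job 4: M1 done at 9, M2 done at 24
  Job 1: M1 done at 21, M2 done at 34
  Job 3: M1 done at 32, M2 done at 37
  Job 5: M1 done at 35, M2 done at 39
Makespan = 39

39


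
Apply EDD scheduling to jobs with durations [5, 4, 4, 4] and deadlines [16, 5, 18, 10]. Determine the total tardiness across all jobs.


Sort by due date (EDD order): [(4, 5), (4, 10), (5, 16), (4, 18)]
Compute completion times and tardiness:
  Job 1: p=4, d=5, C=4, tardiness=max(0,4-5)=0
  Job 2: p=4, d=10, C=8, tardiness=max(0,8-10)=0
  Job 3: p=5, d=16, C=13, tardiness=max(0,13-16)=0
  Job 4: p=4, d=18, C=17, tardiness=max(0,17-18)=0
Total tardiness = 0

0


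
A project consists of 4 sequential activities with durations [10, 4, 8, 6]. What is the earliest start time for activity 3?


Activity 3 starts after activities 1 through 2 complete.
Predecessor durations: [10, 4]
ES = 10 + 4 = 14

14


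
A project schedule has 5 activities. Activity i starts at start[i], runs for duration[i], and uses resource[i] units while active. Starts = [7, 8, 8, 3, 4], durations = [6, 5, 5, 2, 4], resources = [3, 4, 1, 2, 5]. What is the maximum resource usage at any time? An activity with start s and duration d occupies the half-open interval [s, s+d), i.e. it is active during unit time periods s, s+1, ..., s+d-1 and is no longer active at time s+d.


Each activity i is active on [start_i, start_i + duration_i).
Compute total resource usage per time slot:
  t=0: active resources = [], total = 0
  t=1: active resources = [], total = 0
  t=2: active resources = [], total = 0
  t=3: active resources = [2], total = 2
  t=4: active resources = [2, 5], total = 7
  t=5: active resources = [5], total = 5
  t=6: active resources = [5], total = 5
  t=7: active resources = [3, 5], total = 8
  t=8: active resources = [3, 4, 1], total = 8
  t=9: active resources = [3, 4, 1], total = 8
  t=10: active resources = [3, 4, 1], total = 8
  t=11: active resources = [3, 4, 1], total = 8
  t=12: active resources = [3, 4, 1], total = 8
Peak resource demand = 8

8


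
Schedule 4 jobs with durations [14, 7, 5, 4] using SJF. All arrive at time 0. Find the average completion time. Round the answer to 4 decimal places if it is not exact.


SJF order (ascending): [4, 5, 7, 14]
Completion times:
  Job 1: burst=4, C=4
  Job 2: burst=5, C=9
  Job 3: burst=7, C=16
  Job 4: burst=14, C=30
Average completion = 59/4 = 14.75

14.75


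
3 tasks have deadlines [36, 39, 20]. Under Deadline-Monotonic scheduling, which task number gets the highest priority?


Sort tasks by relative deadline (ascending):
  Task 3: deadline = 20
  Task 1: deadline = 36
  Task 2: deadline = 39
Priority order (highest first): [3, 1, 2]
Highest priority task = 3

3


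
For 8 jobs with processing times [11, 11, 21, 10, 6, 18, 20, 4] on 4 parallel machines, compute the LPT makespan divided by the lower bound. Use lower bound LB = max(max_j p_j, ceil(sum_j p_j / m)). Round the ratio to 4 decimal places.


LPT order: [21, 20, 18, 11, 11, 10, 6, 4]
Machine loads after assignment: [25, 26, 28, 22]
LPT makespan = 28
Lower bound = max(max_job, ceil(total/4)) = max(21, 26) = 26
Ratio = 28 / 26 = 1.0769

1.0769


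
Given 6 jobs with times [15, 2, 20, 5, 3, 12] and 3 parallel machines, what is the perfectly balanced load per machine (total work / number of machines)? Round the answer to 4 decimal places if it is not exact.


Total processing time = 15 + 2 + 20 + 5 + 3 + 12 = 57
Number of machines = 3
Ideal balanced load = 57 / 3 = 19.0

19.0


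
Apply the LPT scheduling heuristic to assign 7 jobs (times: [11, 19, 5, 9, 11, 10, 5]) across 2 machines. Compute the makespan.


Sort jobs in decreasing order (LPT): [19, 11, 11, 10, 9, 5, 5]
Assign each job to the least loaded machine:
  Machine 1: jobs [19, 10, 5], load = 34
  Machine 2: jobs [11, 11, 9, 5], load = 36
Makespan = max load = 36

36


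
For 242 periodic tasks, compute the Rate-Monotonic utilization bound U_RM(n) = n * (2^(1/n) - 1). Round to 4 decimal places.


Compute 2^(1/242) = 1.0028683504
Subtract 1: 1.0028683504 - 1 = 0.0028683504
Multiply by n: 242 * 0.0028683504 = 0.6941407968
Round to 4 dp: 0.6941

0.6941


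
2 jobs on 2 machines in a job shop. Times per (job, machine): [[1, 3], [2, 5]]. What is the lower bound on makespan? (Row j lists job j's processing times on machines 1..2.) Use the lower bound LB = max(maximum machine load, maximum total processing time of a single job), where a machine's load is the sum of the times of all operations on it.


Machine loads:
  Machine 1: 1 + 2 = 3
  Machine 2: 3 + 5 = 8
Max machine load = 8
Job totals:
  Job 1: 4
  Job 2: 7
Max job total = 7
Lower bound = max(8, 7) = 8

8
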